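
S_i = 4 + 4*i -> [4, 8, 12, 16, 20]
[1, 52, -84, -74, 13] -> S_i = Random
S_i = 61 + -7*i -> [61, 54, 47, 40, 33]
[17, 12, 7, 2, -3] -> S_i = 17 + -5*i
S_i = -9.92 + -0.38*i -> [-9.92, -10.3, -10.68, -11.06, -11.44]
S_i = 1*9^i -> [1, 9, 81, 729, 6561]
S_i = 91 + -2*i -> [91, 89, 87, 85, 83]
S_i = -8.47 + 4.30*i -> [-8.47, -4.17, 0.13, 4.43, 8.73]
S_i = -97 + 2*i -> [-97, -95, -93, -91, -89]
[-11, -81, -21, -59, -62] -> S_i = Random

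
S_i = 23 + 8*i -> [23, 31, 39, 47, 55]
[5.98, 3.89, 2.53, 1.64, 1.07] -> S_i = 5.98*0.65^i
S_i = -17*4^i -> [-17, -68, -272, -1088, -4352]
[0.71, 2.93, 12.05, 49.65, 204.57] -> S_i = 0.71*4.12^i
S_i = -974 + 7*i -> [-974, -967, -960, -953, -946]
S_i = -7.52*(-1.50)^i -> [-7.52, 11.28, -16.92, 25.38, -38.07]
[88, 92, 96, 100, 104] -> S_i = 88 + 4*i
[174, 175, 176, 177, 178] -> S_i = 174 + 1*i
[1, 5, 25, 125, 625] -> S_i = 1*5^i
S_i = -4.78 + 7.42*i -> [-4.78, 2.64, 10.06, 17.48, 24.9]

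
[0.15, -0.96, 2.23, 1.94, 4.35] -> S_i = Random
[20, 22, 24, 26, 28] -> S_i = 20 + 2*i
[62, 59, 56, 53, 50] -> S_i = 62 + -3*i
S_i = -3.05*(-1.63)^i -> [-3.05, 4.97, -8.1, 13.21, -21.53]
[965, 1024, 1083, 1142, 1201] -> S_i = 965 + 59*i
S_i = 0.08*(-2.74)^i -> [0.08, -0.22, 0.6, -1.65, 4.51]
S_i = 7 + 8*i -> [7, 15, 23, 31, 39]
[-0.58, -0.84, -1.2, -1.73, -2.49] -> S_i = -0.58*1.44^i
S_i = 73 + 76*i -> [73, 149, 225, 301, 377]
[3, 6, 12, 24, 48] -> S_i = 3*2^i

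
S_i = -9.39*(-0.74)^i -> [-9.39, 6.95, -5.14, 3.81, -2.82]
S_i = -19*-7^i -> [-19, 133, -931, 6517, -45619]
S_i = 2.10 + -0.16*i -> [2.1, 1.94, 1.78, 1.62, 1.46]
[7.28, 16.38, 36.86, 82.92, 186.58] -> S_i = 7.28*2.25^i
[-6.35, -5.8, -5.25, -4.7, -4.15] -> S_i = -6.35 + 0.55*i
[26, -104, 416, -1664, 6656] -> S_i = 26*-4^i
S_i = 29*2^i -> [29, 58, 116, 232, 464]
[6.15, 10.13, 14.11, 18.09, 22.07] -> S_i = 6.15 + 3.98*i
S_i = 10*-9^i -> [10, -90, 810, -7290, 65610]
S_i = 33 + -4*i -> [33, 29, 25, 21, 17]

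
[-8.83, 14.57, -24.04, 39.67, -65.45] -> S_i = -8.83*(-1.65)^i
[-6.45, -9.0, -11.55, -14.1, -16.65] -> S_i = -6.45 + -2.55*i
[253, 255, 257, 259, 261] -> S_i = 253 + 2*i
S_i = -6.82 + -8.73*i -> [-6.82, -15.55, -24.28, -33.01, -41.74]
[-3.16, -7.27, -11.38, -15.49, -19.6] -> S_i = -3.16 + -4.11*i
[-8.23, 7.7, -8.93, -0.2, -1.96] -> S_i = Random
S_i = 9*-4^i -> [9, -36, 144, -576, 2304]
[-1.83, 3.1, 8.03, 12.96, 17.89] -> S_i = -1.83 + 4.93*i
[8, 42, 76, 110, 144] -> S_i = 8 + 34*i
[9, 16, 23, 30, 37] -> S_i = 9 + 7*i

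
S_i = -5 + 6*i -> [-5, 1, 7, 13, 19]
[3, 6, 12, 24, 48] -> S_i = 3*2^i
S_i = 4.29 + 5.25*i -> [4.29, 9.54, 14.79, 20.04, 25.29]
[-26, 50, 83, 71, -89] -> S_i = Random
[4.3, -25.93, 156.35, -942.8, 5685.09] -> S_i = 4.30*(-6.03)^i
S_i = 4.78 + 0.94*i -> [4.78, 5.72, 6.66, 7.6, 8.54]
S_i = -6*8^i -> [-6, -48, -384, -3072, -24576]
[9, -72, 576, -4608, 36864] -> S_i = 9*-8^i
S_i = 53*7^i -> [53, 371, 2597, 18179, 127253]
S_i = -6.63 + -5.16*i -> [-6.63, -11.79, -16.95, -22.11, -27.27]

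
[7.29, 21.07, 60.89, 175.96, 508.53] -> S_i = 7.29*2.89^i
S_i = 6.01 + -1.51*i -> [6.01, 4.5, 2.99, 1.48, -0.03]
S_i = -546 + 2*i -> [-546, -544, -542, -540, -538]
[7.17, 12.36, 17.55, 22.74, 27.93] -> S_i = 7.17 + 5.19*i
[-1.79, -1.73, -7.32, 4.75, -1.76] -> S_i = Random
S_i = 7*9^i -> [7, 63, 567, 5103, 45927]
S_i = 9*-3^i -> [9, -27, 81, -243, 729]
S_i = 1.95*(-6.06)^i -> [1.95, -11.82, 71.61, -433.96, 2629.81]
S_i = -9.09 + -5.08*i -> [-9.09, -14.17, -19.25, -24.33, -29.41]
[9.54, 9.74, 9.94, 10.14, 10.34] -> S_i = 9.54 + 0.20*i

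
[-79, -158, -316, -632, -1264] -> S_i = -79*2^i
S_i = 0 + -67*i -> [0, -67, -134, -201, -268]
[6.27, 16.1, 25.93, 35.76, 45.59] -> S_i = 6.27 + 9.83*i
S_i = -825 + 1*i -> [-825, -824, -823, -822, -821]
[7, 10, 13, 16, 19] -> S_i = 7 + 3*i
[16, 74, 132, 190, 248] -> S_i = 16 + 58*i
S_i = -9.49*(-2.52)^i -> [-9.49, 23.91, -60.27, 151.87, -382.71]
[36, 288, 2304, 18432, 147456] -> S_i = 36*8^i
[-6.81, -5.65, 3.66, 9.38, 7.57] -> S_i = Random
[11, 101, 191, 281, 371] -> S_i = 11 + 90*i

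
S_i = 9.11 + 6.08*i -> [9.11, 15.19, 21.27, 27.35, 33.43]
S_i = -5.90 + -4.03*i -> [-5.9, -9.93, -13.96, -17.99, -22.02]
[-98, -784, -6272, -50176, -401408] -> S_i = -98*8^i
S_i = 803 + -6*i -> [803, 797, 791, 785, 779]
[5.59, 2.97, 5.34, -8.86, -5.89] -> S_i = Random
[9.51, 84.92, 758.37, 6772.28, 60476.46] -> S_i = 9.51*8.93^i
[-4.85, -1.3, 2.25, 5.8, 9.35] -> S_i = -4.85 + 3.55*i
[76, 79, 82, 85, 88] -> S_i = 76 + 3*i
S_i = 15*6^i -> [15, 90, 540, 3240, 19440]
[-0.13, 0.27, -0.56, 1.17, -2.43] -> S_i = -0.13*(-2.08)^i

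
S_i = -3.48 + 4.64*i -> [-3.48, 1.16, 5.8, 10.44, 15.08]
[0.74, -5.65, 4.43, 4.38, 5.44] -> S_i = Random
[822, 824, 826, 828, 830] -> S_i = 822 + 2*i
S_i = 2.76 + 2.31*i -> [2.76, 5.07, 7.38, 9.69, 12.0]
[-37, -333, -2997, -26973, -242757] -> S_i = -37*9^i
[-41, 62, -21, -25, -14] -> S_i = Random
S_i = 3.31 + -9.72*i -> [3.31, -6.41, -16.13, -25.85, -35.57]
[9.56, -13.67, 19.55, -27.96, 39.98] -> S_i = 9.56*(-1.43)^i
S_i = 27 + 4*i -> [27, 31, 35, 39, 43]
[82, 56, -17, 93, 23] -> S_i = Random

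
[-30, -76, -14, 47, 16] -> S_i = Random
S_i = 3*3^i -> [3, 9, 27, 81, 243]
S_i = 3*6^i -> [3, 18, 108, 648, 3888]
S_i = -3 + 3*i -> [-3, 0, 3, 6, 9]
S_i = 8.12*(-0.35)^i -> [8.12, -2.84, 0.99, -0.35, 0.12]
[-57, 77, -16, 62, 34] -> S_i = Random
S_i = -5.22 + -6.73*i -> [-5.22, -11.95, -18.68, -25.41, -32.14]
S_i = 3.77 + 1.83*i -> [3.77, 5.6, 7.43, 9.26, 11.09]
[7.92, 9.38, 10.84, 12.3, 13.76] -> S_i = 7.92 + 1.46*i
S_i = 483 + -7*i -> [483, 476, 469, 462, 455]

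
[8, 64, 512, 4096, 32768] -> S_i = 8*8^i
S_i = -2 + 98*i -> [-2, 96, 194, 292, 390]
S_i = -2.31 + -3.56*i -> [-2.31, -5.87, -9.43, -12.99, -16.55]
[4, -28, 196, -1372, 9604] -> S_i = 4*-7^i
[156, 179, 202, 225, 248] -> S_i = 156 + 23*i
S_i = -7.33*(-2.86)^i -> [-7.33, 20.96, -59.96, 171.48, -490.42]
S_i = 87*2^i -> [87, 174, 348, 696, 1392]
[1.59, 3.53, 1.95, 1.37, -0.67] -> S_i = Random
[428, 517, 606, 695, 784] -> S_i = 428 + 89*i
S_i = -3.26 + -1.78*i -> [-3.26, -5.04, -6.82, -8.6, -10.38]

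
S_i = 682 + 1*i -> [682, 683, 684, 685, 686]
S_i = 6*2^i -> [6, 12, 24, 48, 96]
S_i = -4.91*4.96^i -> [-4.91, -24.35, -120.79, -599.14, -2971.72]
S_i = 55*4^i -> [55, 220, 880, 3520, 14080]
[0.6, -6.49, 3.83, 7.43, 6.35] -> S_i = Random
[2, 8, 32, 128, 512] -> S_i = 2*4^i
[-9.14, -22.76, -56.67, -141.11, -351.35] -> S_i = -9.14*2.49^i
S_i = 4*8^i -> [4, 32, 256, 2048, 16384]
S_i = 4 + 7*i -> [4, 11, 18, 25, 32]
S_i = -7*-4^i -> [-7, 28, -112, 448, -1792]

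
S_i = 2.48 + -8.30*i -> [2.48, -5.82, -14.12, -22.42, -30.72]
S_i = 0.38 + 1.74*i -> [0.38, 2.12, 3.86, 5.6, 7.34]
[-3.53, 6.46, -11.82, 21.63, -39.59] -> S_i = -3.53*(-1.83)^i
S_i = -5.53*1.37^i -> [-5.53, -7.58, -10.38, -14.22, -19.48]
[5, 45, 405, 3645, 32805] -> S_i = 5*9^i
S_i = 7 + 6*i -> [7, 13, 19, 25, 31]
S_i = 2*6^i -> [2, 12, 72, 432, 2592]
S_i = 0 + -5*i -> [0, -5, -10, -15, -20]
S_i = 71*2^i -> [71, 142, 284, 568, 1136]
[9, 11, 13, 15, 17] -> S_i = 9 + 2*i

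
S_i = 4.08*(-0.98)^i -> [4.08, -4.0, 3.92, -3.84, 3.76]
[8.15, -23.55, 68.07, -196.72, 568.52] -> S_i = 8.15*(-2.89)^i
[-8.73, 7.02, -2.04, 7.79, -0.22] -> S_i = Random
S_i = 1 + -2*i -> [1, -1, -3, -5, -7]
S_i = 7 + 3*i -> [7, 10, 13, 16, 19]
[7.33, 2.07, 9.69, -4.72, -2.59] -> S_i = Random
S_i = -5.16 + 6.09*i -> [-5.16, 0.93, 7.02, 13.11, 19.2]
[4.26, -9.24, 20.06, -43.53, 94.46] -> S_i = 4.26*(-2.17)^i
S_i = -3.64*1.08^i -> [-3.64, -3.93, -4.25, -4.59, -4.95]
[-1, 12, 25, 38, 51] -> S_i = -1 + 13*i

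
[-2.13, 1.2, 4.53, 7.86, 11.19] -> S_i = -2.13 + 3.33*i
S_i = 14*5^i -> [14, 70, 350, 1750, 8750]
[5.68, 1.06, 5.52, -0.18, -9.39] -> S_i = Random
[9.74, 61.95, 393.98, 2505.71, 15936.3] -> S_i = 9.74*6.36^i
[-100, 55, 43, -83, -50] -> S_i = Random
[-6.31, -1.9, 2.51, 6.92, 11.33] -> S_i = -6.31 + 4.41*i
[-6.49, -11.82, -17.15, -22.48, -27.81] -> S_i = -6.49 + -5.33*i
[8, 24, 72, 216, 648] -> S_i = 8*3^i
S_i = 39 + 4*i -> [39, 43, 47, 51, 55]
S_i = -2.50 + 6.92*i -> [-2.5, 4.42, 11.34, 18.26, 25.18]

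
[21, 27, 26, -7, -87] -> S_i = Random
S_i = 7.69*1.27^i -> [7.69, 9.77, 12.4, 15.75, 20.01]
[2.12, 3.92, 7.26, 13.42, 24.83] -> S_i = 2.12*1.85^i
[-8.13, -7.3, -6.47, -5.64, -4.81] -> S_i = -8.13 + 0.83*i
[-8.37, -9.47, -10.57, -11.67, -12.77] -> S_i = -8.37 + -1.10*i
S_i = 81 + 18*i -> [81, 99, 117, 135, 153]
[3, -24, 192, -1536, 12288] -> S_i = 3*-8^i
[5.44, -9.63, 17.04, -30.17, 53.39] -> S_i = 5.44*(-1.77)^i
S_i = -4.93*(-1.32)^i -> [-4.93, 6.51, -8.59, 11.34, -14.97]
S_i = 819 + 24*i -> [819, 843, 867, 891, 915]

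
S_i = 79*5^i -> [79, 395, 1975, 9875, 49375]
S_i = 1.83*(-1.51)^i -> [1.83, -2.76, 4.17, -6.3, 9.51]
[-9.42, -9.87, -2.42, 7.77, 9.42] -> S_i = Random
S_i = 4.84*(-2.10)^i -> [4.84, -10.16, 21.34, -44.82, 94.13]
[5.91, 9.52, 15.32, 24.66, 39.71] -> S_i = 5.91*1.61^i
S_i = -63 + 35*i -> [-63, -28, 7, 42, 77]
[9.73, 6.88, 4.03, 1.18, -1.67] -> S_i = 9.73 + -2.85*i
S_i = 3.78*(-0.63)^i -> [3.78, -2.38, 1.5, -0.95, 0.6]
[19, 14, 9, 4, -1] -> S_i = 19 + -5*i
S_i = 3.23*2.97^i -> [3.23, 9.59, 28.49, 84.62, 251.32]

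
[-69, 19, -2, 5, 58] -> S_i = Random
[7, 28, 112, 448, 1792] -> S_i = 7*4^i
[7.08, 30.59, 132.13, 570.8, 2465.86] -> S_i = 7.08*4.32^i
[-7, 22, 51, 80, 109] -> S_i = -7 + 29*i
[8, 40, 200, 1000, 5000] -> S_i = 8*5^i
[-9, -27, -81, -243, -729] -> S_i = -9*3^i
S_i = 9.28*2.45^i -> [9.28, 22.74, 55.7, 136.47, 334.36]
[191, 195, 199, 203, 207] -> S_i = 191 + 4*i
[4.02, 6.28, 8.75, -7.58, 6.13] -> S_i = Random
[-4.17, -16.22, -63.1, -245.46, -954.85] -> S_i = -4.17*3.89^i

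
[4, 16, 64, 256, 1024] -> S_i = 4*4^i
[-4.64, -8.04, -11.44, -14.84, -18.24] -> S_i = -4.64 + -3.40*i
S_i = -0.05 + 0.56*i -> [-0.05, 0.51, 1.07, 1.63, 2.19]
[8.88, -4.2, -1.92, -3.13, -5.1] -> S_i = Random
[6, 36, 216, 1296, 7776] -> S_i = 6*6^i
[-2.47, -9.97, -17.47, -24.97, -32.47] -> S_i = -2.47 + -7.50*i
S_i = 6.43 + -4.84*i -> [6.43, 1.59, -3.25, -8.09, -12.93]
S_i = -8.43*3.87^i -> [-8.43, -32.62, -126.26, -488.61, -1890.91]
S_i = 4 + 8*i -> [4, 12, 20, 28, 36]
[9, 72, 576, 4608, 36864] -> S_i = 9*8^i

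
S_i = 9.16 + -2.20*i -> [9.16, 6.96, 4.76, 2.56, 0.36]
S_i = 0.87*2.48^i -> [0.87, 2.16, 5.35, 13.27, 32.91]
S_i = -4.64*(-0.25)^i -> [-4.64, 1.16, -0.29, 0.07, -0.02]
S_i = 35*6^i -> [35, 210, 1260, 7560, 45360]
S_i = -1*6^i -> [-1, -6, -36, -216, -1296]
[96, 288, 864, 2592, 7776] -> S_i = 96*3^i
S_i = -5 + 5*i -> [-5, 0, 5, 10, 15]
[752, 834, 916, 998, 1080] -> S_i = 752 + 82*i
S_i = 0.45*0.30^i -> [0.45, 0.14, 0.04, 0.01, 0.0]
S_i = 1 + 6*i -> [1, 7, 13, 19, 25]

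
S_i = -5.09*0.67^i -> [-5.09, -3.41, -2.28, -1.53, -1.03]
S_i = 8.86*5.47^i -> [8.86, 48.46, 265.1, 1450.09, 7932.01]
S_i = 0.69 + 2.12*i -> [0.69, 2.81, 4.93, 7.05, 9.17]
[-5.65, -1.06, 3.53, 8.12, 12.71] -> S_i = -5.65 + 4.59*i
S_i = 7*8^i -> [7, 56, 448, 3584, 28672]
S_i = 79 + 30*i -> [79, 109, 139, 169, 199]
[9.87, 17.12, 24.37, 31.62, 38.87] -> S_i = 9.87 + 7.25*i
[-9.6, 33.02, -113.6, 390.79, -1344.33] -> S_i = -9.60*(-3.44)^i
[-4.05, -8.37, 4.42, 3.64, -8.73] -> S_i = Random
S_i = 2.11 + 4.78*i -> [2.11, 6.89, 11.67, 16.45, 21.23]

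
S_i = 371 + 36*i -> [371, 407, 443, 479, 515]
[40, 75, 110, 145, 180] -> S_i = 40 + 35*i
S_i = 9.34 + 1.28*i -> [9.34, 10.62, 11.9, 13.18, 14.46]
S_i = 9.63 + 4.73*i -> [9.63, 14.36, 19.09, 23.82, 28.55]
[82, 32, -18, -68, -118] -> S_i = 82 + -50*i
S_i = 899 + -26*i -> [899, 873, 847, 821, 795]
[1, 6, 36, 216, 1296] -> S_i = 1*6^i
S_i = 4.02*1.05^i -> [4.02, 4.22, 4.43, 4.65, 4.89]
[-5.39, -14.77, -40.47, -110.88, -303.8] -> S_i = -5.39*2.74^i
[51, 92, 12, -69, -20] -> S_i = Random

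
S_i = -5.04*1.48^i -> [-5.04, -7.46, -11.04, -16.34, -24.18]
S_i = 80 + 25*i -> [80, 105, 130, 155, 180]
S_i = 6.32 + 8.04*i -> [6.32, 14.36, 22.4, 30.44, 38.48]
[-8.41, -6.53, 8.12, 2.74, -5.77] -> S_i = Random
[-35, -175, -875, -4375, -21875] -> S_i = -35*5^i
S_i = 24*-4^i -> [24, -96, 384, -1536, 6144]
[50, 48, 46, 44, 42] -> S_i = 50 + -2*i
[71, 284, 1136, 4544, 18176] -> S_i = 71*4^i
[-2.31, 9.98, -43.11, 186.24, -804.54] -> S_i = -2.31*(-4.32)^i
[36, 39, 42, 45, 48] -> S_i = 36 + 3*i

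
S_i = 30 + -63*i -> [30, -33, -96, -159, -222]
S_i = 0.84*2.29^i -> [0.84, 1.92, 4.41, 10.09, 23.1]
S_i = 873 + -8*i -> [873, 865, 857, 849, 841]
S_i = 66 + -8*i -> [66, 58, 50, 42, 34]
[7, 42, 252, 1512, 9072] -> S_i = 7*6^i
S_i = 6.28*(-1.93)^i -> [6.28, -12.12, 23.39, -45.15, 87.13]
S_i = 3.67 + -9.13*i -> [3.67, -5.46, -14.59, -23.72, -32.85]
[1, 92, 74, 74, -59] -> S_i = Random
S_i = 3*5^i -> [3, 15, 75, 375, 1875]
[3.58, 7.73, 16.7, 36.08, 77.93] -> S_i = 3.58*2.16^i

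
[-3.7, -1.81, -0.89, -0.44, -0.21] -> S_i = -3.70*0.49^i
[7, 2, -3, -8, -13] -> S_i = 7 + -5*i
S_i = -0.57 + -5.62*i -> [-0.57, -6.19, -11.81, -17.43, -23.05]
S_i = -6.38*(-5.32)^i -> [-6.38, 33.94, -180.57, 960.63, -5110.54]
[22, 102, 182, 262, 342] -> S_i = 22 + 80*i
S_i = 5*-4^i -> [5, -20, 80, -320, 1280]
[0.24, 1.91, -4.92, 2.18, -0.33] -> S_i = Random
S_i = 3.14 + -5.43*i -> [3.14, -2.29, -7.72, -13.15, -18.58]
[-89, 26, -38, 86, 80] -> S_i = Random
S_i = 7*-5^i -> [7, -35, 175, -875, 4375]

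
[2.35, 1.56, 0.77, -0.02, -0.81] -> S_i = 2.35 + -0.79*i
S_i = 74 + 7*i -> [74, 81, 88, 95, 102]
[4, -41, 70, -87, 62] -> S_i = Random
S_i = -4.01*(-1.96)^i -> [-4.01, 7.86, -15.4, 30.19, -59.18]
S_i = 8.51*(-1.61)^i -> [8.51, -13.7, 22.06, -35.51, 57.18]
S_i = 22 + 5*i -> [22, 27, 32, 37, 42]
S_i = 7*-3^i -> [7, -21, 63, -189, 567]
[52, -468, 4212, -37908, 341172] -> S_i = 52*-9^i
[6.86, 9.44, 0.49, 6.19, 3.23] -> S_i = Random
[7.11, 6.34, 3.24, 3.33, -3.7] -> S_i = Random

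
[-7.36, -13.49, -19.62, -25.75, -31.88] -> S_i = -7.36 + -6.13*i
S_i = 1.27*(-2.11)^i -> [1.27, -2.68, 5.65, -11.93, 25.17]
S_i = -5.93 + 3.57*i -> [-5.93, -2.36, 1.21, 4.78, 8.35]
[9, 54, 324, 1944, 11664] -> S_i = 9*6^i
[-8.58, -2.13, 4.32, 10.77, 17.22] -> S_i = -8.58 + 6.45*i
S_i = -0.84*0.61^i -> [-0.84, -0.51, -0.31, -0.19, -0.12]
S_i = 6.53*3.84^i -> [6.53, 25.08, 96.29, 369.75, 1419.84]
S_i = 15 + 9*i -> [15, 24, 33, 42, 51]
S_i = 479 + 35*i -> [479, 514, 549, 584, 619]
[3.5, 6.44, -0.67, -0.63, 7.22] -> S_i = Random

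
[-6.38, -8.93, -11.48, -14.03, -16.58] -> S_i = -6.38 + -2.55*i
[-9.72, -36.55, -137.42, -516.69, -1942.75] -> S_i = -9.72*3.76^i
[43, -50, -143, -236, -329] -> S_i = 43 + -93*i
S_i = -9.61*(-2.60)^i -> [-9.61, 24.99, -64.96, 168.91, -439.15]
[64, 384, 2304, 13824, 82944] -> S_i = 64*6^i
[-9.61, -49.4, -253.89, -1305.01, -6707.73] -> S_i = -9.61*5.14^i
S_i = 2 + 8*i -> [2, 10, 18, 26, 34]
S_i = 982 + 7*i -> [982, 989, 996, 1003, 1010]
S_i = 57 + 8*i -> [57, 65, 73, 81, 89]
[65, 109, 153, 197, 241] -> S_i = 65 + 44*i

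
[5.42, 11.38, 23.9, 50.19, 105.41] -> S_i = 5.42*2.10^i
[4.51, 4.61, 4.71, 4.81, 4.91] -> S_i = 4.51 + 0.10*i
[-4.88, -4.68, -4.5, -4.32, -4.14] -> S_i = -4.88*0.96^i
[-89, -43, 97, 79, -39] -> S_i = Random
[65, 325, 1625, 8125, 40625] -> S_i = 65*5^i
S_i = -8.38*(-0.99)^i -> [-8.38, 8.3, -8.21, 8.13, -8.05]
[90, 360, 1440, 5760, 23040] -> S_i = 90*4^i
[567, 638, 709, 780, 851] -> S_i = 567 + 71*i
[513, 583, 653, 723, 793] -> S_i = 513 + 70*i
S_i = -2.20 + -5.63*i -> [-2.2, -7.83, -13.46, -19.09, -24.72]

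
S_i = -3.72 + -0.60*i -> [-3.72, -4.32, -4.92, -5.52, -6.12]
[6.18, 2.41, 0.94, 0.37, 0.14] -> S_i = 6.18*0.39^i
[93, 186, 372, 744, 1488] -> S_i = 93*2^i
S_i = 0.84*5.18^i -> [0.84, 4.35, 22.54, 116.75, 604.78]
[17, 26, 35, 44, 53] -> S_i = 17 + 9*i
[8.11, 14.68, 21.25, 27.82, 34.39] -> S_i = 8.11 + 6.57*i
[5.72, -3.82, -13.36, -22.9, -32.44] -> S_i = 5.72 + -9.54*i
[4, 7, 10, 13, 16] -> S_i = 4 + 3*i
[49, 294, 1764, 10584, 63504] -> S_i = 49*6^i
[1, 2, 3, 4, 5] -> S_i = 1 + 1*i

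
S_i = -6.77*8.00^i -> [-6.77, -54.16, -433.28, -3466.24, -27729.92]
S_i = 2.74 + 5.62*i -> [2.74, 8.36, 13.98, 19.6, 25.22]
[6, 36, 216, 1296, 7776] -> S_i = 6*6^i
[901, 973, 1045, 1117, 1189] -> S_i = 901 + 72*i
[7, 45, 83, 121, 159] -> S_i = 7 + 38*i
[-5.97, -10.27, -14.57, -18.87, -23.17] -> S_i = -5.97 + -4.30*i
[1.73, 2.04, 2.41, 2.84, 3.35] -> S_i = 1.73*1.18^i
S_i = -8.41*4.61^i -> [-8.41, -38.77, -178.73, -823.95, -3798.39]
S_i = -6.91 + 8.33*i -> [-6.91, 1.42, 9.75, 18.08, 26.41]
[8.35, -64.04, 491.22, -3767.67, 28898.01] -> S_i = 8.35*(-7.67)^i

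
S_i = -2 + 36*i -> [-2, 34, 70, 106, 142]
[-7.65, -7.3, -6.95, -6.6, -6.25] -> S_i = -7.65 + 0.35*i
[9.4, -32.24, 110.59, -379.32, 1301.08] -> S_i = 9.40*(-3.43)^i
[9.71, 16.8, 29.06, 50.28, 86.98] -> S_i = 9.71*1.73^i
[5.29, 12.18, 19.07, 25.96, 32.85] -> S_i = 5.29 + 6.89*i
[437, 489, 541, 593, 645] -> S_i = 437 + 52*i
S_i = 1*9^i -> [1, 9, 81, 729, 6561]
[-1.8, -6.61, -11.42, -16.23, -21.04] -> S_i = -1.80 + -4.81*i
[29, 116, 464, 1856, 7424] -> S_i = 29*4^i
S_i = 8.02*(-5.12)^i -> [8.02, -41.06, 210.24, -1076.43, 5511.3]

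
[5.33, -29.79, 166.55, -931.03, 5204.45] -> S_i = 5.33*(-5.59)^i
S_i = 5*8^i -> [5, 40, 320, 2560, 20480]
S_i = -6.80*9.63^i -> [-6.8, -65.48, -630.61, -6072.78, -58480.9]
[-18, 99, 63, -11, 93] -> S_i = Random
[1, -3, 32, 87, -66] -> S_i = Random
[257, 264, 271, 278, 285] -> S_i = 257 + 7*i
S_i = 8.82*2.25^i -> [8.82, 19.84, 44.65, 100.47, 226.05]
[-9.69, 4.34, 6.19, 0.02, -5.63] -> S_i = Random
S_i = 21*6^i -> [21, 126, 756, 4536, 27216]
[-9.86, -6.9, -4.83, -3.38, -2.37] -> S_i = -9.86*0.70^i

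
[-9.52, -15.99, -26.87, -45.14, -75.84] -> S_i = -9.52*1.68^i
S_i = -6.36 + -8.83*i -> [-6.36, -15.19, -24.02, -32.85, -41.68]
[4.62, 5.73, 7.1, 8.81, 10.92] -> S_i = 4.62*1.24^i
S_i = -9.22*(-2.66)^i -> [-9.22, 24.53, -65.24, 173.53, -461.59]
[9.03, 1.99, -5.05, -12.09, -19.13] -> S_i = 9.03 + -7.04*i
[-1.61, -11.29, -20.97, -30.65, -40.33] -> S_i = -1.61 + -9.68*i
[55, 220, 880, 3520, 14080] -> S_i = 55*4^i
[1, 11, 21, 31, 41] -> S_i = 1 + 10*i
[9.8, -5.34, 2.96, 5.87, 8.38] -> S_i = Random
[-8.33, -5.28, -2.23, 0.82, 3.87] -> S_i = -8.33 + 3.05*i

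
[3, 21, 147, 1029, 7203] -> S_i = 3*7^i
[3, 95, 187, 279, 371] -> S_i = 3 + 92*i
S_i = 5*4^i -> [5, 20, 80, 320, 1280]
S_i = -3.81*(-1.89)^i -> [-3.81, 7.2, -13.61, 25.72, -48.62]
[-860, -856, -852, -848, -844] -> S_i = -860 + 4*i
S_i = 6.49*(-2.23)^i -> [6.49, -14.47, 32.27, -71.97, 160.5]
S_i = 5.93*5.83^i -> [5.93, 34.57, 201.55, 1175.06, 6850.6]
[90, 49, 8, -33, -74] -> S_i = 90 + -41*i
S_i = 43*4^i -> [43, 172, 688, 2752, 11008]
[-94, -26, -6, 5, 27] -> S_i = Random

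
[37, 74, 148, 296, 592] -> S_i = 37*2^i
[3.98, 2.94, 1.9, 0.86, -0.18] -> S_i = 3.98 + -1.04*i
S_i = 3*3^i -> [3, 9, 27, 81, 243]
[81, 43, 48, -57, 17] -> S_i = Random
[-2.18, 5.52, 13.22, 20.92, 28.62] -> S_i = -2.18 + 7.70*i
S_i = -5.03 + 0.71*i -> [-5.03, -4.32, -3.61, -2.9, -2.19]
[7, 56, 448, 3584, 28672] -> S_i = 7*8^i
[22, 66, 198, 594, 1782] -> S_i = 22*3^i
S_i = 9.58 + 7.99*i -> [9.58, 17.57, 25.56, 33.55, 41.54]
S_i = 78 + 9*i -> [78, 87, 96, 105, 114]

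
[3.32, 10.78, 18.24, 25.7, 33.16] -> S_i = 3.32 + 7.46*i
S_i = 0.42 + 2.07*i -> [0.42, 2.49, 4.56, 6.63, 8.7]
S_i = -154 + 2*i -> [-154, -152, -150, -148, -146]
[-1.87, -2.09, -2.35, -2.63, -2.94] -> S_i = -1.87*1.12^i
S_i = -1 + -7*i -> [-1, -8, -15, -22, -29]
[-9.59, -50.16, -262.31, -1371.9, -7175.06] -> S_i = -9.59*5.23^i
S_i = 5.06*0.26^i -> [5.06, 1.32, 0.34, 0.09, 0.02]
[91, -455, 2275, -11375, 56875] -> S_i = 91*-5^i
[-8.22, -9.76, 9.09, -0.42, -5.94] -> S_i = Random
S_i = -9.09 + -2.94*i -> [-9.09, -12.03, -14.97, -17.91, -20.85]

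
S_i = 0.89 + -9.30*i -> [0.89, -8.41, -17.71, -27.01, -36.31]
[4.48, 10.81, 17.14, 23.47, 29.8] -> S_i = 4.48 + 6.33*i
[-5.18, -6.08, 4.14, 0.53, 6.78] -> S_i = Random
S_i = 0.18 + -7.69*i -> [0.18, -7.51, -15.2, -22.89, -30.58]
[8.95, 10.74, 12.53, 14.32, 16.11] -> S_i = 8.95 + 1.79*i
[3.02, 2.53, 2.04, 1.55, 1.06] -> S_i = 3.02 + -0.49*i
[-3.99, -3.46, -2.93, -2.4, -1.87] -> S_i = -3.99 + 0.53*i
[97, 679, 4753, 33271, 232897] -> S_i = 97*7^i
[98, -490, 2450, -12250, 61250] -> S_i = 98*-5^i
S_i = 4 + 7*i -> [4, 11, 18, 25, 32]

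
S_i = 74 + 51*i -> [74, 125, 176, 227, 278]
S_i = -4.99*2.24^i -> [-4.99, -11.18, -25.04, -56.08, -125.63]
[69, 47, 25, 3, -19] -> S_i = 69 + -22*i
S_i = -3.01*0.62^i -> [-3.01, -1.87, -1.16, -0.72, -0.44]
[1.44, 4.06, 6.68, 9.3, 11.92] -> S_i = 1.44 + 2.62*i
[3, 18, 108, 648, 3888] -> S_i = 3*6^i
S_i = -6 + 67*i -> [-6, 61, 128, 195, 262]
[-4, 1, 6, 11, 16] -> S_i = -4 + 5*i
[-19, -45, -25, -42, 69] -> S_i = Random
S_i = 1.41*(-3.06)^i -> [1.41, -4.31, 13.2, -40.4, 123.62]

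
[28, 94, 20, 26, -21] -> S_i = Random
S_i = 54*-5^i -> [54, -270, 1350, -6750, 33750]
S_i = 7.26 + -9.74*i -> [7.26, -2.48, -12.22, -21.96, -31.7]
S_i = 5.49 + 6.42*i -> [5.49, 11.91, 18.33, 24.75, 31.17]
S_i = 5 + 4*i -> [5, 9, 13, 17, 21]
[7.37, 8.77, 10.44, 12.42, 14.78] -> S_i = 7.37*1.19^i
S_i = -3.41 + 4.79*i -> [-3.41, 1.38, 6.17, 10.96, 15.75]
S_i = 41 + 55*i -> [41, 96, 151, 206, 261]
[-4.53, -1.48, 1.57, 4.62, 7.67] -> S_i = -4.53 + 3.05*i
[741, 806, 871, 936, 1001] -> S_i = 741 + 65*i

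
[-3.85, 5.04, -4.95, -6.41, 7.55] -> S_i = Random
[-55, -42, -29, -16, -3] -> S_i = -55 + 13*i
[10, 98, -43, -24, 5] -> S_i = Random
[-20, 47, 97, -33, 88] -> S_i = Random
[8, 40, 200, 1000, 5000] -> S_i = 8*5^i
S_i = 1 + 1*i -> [1, 2, 3, 4, 5]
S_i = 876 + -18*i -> [876, 858, 840, 822, 804]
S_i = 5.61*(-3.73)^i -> [5.61, -20.93, 78.05, -291.13, 1085.92]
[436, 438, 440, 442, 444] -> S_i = 436 + 2*i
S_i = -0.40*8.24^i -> [-0.4, -3.3, -27.16, -223.79, -1844.03]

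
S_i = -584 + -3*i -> [-584, -587, -590, -593, -596]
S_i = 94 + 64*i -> [94, 158, 222, 286, 350]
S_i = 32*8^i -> [32, 256, 2048, 16384, 131072]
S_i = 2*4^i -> [2, 8, 32, 128, 512]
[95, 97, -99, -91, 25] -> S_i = Random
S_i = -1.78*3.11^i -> [-1.78, -5.54, -17.22, -53.54, -166.52]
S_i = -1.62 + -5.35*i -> [-1.62, -6.97, -12.32, -17.67, -23.02]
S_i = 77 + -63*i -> [77, 14, -49, -112, -175]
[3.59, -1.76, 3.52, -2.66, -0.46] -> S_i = Random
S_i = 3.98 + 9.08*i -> [3.98, 13.06, 22.14, 31.22, 40.3]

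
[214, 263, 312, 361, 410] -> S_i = 214 + 49*i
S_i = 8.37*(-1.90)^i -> [8.37, -15.9, 30.22, -57.41, 109.08]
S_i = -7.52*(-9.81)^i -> [-7.52, 73.77, -723.7, 7099.45, -69645.63]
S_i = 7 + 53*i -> [7, 60, 113, 166, 219]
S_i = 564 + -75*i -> [564, 489, 414, 339, 264]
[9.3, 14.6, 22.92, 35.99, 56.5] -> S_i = 9.30*1.57^i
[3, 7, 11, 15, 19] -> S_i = 3 + 4*i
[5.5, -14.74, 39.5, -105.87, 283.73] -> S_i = 5.50*(-2.68)^i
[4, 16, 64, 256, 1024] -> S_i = 4*4^i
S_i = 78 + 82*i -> [78, 160, 242, 324, 406]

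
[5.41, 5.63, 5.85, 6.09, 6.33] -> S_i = 5.41*1.04^i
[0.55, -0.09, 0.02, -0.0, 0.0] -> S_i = 0.55*(-0.17)^i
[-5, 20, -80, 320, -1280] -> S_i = -5*-4^i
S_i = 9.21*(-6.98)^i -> [9.21, -64.29, 448.71, -3132.03, 21861.57]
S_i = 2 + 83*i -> [2, 85, 168, 251, 334]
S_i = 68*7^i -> [68, 476, 3332, 23324, 163268]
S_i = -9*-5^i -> [-9, 45, -225, 1125, -5625]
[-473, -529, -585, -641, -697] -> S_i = -473 + -56*i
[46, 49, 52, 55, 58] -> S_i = 46 + 3*i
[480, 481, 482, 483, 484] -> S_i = 480 + 1*i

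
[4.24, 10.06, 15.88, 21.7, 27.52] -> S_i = 4.24 + 5.82*i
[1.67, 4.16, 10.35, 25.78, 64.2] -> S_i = 1.67*2.49^i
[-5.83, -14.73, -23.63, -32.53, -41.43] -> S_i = -5.83 + -8.90*i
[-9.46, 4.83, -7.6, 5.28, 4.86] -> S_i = Random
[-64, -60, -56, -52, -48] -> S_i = -64 + 4*i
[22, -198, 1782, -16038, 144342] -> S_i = 22*-9^i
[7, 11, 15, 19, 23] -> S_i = 7 + 4*i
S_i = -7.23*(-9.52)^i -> [-7.23, 68.83, -655.26, 6238.05, -59386.28]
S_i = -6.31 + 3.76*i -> [-6.31, -2.55, 1.21, 4.97, 8.73]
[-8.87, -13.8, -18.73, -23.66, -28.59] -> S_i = -8.87 + -4.93*i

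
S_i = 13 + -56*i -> [13, -43, -99, -155, -211]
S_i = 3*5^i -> [3, 15, 75, 375, 1875]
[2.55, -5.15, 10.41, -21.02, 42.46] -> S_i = 2.55*(-2.02)^i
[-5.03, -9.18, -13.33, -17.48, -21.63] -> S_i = -5.03 + -4.15*i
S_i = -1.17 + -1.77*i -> [-1.17, -2.94, -4.71, -6.48, -8.25]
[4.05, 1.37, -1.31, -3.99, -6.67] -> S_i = 4.05 + -2.68*i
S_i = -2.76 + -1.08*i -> [-2.76, -3.84, -4.92, -6.0, -7.08]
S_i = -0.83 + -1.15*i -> [-0.83, -1.98, -3.13, -4.28, -5.43]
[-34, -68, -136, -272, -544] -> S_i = -34*2^i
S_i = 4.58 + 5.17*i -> [4.58, 9.75, 14.92, 20.09, 25.26]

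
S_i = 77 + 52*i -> [77, 129, 181, 233, 285]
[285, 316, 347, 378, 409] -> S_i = 285 + 31*i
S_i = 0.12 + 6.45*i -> [0.12, 6.57, 13.02, 19.47, 25.92]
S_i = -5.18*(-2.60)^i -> [-5.18, 13.47, -35.02, 91.04, -236.71]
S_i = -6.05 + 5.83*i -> [-6.05, -0.22, 5.61, 11.44, 17.27]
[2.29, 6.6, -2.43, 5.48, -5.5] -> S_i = Random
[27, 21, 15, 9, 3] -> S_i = 27 + -6*i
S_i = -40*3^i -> [-40, -120, -360, -1080, -3240]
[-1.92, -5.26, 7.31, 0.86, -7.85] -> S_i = Random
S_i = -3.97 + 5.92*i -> [-3.97, 1.95, 7.87, 13.79, 19.71]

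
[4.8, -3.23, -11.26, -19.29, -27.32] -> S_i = 4.80 + -8.03*i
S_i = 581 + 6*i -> [581, 587, 593, 599, 605]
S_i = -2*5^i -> [-2, -10, -50, -250, -1250]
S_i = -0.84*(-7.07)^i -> [-0.84, 5.94, -41.99, 296.85, -2098.73]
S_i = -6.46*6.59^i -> [-6.46, -42.57, -280.55, -1848.8, -12183.56]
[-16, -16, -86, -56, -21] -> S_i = Random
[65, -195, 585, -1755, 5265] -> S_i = 65*-3^i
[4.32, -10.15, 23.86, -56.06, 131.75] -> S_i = 4.32*(-2.35)^i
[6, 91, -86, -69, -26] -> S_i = Random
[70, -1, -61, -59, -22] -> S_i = Random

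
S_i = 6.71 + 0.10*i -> [6.71, 6.81, 6.91, 7.01, 7.11]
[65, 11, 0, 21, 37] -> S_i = Random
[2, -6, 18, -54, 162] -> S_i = 2*-3^i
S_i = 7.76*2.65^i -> [7.76, 20.56, 54.49, 144.41, 382.69]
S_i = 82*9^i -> [82, 738, 6642, 59778, 538002]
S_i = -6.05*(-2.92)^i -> [-6.05, 17.67, -51.58, 150.63, -439.83]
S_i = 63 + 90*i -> [63, 153, 243, 333, 423]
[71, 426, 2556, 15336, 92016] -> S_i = 71*6^i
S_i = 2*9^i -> [2, 18, 162, 1458, 13122]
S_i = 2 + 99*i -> [2, 101, 200, 299, 398]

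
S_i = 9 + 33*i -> [9, 42, 75, 108, 141]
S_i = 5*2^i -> [5, 10, 20, 40, 80]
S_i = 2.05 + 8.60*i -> [2.05, 10.65, 19.25, 27.85, 36.45]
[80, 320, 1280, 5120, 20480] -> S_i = 80*4^i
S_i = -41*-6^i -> [-41, 246, -1476, 8856, -53136]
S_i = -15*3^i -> [-15, -45, -135, -405, -1215]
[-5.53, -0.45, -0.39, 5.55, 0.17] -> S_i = Random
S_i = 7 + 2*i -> [7, 9, 11, 13, 15]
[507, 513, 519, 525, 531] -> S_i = 507 + 6*i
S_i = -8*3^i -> [-8, -24, -72, -216, -648]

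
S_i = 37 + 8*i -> [37, 45, 53, 61, 69]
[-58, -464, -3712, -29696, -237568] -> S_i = -58*8^i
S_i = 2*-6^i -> [2, -12, 72, -432, 2592]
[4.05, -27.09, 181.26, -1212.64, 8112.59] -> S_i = 4.05*(-6.69)^i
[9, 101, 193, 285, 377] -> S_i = 9 + 92*i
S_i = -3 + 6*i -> [-3, 3, 9, 15, 21]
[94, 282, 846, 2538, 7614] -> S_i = 94*3^i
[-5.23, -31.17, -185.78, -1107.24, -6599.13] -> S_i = -5.23*5.96^i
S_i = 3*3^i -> [3, 9, 27, 81, 243]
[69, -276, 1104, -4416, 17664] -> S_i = 69*-4^i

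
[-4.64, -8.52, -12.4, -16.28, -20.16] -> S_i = -4.64 + -3.88*i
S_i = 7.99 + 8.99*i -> [7.99, 16.98, 25.97, 34.96, 43.95]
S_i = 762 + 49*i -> [762, 811, 860, 909, 958]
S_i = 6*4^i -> [6, 24, 96, 384, 1536]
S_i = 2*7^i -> [2, 14, 98, 686, 4802]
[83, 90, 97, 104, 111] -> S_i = 83 + 7*i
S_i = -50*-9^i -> [-50, 450, -4050, 36450, -328050]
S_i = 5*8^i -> [5, 40, 320, 2560, 20480]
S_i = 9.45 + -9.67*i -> [9.45, -0.22, -9.89, -19.56, -29.23]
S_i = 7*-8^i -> [7, -56, 448, -3584, 28672]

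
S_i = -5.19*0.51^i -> [-5.19, -2.65, -1.35, -0.69, -0.35]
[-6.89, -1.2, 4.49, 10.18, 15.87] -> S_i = -6.89 + 5.69*i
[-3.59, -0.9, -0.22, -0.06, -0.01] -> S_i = -3.59*0.25^i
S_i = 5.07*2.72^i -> [5.07, 13.79, 37.51, 102.03, 277.51]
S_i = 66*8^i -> [66, 528, 4224, 33792, 270336]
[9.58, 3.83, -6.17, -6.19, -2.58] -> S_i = Random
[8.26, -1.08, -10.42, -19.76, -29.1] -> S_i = 8.26 + -9.34*i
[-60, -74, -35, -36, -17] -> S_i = Random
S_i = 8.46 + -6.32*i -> [8.46, 2.14, -4.18, -10.5, -16.82]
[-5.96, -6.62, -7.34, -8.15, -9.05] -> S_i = -5.96*1.11^i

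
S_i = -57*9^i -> [-57, -513, -4617, -41553, -373977]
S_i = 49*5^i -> [49, 245, 1225, 6125, 30625]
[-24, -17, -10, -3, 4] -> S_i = -24 + 7*i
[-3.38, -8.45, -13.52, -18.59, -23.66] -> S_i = -3.38 + -5.07*i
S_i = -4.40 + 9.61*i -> [-4.4, 5.21, 14.82, 24.43, 34.04]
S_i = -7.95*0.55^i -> [-7.95, -4.37, -2.4, -1.32, -0.73]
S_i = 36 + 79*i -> [36, 115, 194, 273, 352]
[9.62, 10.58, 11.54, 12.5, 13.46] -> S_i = 9.62 + 0.96*i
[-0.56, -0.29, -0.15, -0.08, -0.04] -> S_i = -0.56*0.52^i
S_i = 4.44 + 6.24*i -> [4.44, 10.68, 16.92, 23.16, 29.4]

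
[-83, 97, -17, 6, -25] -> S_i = Random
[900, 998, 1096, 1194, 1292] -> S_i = 900 + 98*i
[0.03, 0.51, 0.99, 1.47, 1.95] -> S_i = 0.03 + 0.48*i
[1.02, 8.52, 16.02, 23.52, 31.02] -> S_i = 1.02 + 7.50*i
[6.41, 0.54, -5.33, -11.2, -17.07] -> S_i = 6.41 + -5.87*i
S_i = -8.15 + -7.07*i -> [-8.15, -15.22, -22.29, -29.36, -36.43]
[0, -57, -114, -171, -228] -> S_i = 0 + -57*i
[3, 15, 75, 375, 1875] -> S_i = 3*5^i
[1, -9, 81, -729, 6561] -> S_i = 1*-9^i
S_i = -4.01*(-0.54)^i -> [-4.01, 2.17, -1.17, 0.63, -0.34]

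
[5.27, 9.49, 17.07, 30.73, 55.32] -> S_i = 5.27*1.80^i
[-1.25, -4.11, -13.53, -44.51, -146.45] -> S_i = -1.25*3.29^i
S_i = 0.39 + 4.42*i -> [0.39, 4.81, 9.23, 13.65, 18.07]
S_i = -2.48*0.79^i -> [-2.48, -1.96, -1.55, -1.22, -0.97]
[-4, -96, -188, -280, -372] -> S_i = -4 + -92*i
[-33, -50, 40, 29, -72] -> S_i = Random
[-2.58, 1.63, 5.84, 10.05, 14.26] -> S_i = -2.58 + 4.21*i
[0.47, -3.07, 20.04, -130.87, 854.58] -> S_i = 0.47*(-6.53)^i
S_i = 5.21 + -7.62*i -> [5.21, -2.41, -10.03, -17.65, -25.27]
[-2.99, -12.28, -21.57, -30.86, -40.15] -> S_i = -2.99 + -9.29*i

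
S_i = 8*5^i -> [8, 40, 200, 1000, 5000]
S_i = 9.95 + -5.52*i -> [9.95, 4.43, -1.09, -6.61, -12.13]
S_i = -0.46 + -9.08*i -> [-0.46, -9.54, -18.62, -27.7, -36.78]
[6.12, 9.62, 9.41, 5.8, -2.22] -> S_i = Random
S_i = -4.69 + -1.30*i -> [-4.69, -5.99, -7.29, -8.59, -9.89]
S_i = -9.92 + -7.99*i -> [-9.92, -17.91, -25.9, -33.89, -41.88]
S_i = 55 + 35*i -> [55, 90, 125, 160, 195]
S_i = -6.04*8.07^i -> [-6.04, -48.74, -393.35, -3174.37, -25617.17]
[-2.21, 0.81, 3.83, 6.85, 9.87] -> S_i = -2.21 + 3.02*i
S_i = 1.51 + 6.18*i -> [1.51, 7.69, 13.87, 20.05, 26.23]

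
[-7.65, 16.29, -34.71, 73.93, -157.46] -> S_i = -7.65*(-2.13)^i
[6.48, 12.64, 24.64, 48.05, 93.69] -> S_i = 6.48*1.95^i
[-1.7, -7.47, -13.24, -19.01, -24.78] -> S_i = -1.70 + -5.77*i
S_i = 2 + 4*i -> [2, 6, 10, 14, 18]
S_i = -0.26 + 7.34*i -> [-0.26, 7.08, 14.42, 21.76, 29.1]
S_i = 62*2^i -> [62, 124, 248, 496, 992]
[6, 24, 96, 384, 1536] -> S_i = 6*4^i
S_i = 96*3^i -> [96, 288, 864, 2592, 7776]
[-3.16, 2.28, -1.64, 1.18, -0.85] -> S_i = -3.16*(-0.72)^i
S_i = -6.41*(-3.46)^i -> [-6.41, 22.18, -76.74, 265.51, -918.68]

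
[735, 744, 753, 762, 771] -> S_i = 735 + 9*i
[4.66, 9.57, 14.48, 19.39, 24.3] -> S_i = 4.66 + 4.91*i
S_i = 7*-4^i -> [7, -28, 112, -448, 1792]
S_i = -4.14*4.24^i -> [-4.14, -17.55, -74.43, -315.57, -1338.02]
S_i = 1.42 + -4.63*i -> [1.42, -3.21, -7.84, -12.47, -17.1]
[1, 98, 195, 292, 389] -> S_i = 1 + 97*i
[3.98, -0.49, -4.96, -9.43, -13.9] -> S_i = 3.98 + -4.47*i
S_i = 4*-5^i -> [4, -20, 100, -500, 2500]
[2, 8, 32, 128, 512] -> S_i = 2*4^i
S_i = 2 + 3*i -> [2, 5, 8, 11, 14]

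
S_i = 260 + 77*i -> [260, 337, 414, 491, 568]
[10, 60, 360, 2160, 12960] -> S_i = 10*6^i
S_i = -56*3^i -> [-56, -168, -504, -1512, -4536]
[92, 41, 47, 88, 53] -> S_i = Random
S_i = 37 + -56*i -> [37, -19, -75, -131, -187]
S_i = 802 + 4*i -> [802, 806, 810, 814, 818]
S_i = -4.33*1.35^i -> [-4.33, -5.85, -7.89, -10.65, -14.38]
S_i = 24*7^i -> [24, 168, 1176, 8232, 57624]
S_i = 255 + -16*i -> [255, 239, 223, 207, 191]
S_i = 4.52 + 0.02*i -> [4.52, 4.54, 4.56, 4.58, 4.6]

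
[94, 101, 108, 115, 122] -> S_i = 94 + 7*i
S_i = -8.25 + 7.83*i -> [-8.25, -0.42, 7.41, 15.24, 23.07]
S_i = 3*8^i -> [3, 24, 192, 1536, 12288]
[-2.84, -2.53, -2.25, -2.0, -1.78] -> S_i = -2.84*0.89^i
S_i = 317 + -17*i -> [317, 300, 283, 266, 249]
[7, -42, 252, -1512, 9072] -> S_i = 7*-6^i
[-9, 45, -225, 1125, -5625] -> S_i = -9*-5^i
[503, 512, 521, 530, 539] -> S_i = 503 + 9*i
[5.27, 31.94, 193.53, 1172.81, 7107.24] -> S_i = 5.27*6.06^i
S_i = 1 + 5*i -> [1, 6, 11, 16, 21]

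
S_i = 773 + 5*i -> [773, 778, 783, 788, 793]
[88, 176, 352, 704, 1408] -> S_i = 88*2^i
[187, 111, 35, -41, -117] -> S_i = 187 + -76*i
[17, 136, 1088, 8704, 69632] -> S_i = 17*8^i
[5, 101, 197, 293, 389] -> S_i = 5 + 96*i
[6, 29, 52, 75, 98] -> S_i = 6 + 23*i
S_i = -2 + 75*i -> [-2, 73, 148, 223, 298]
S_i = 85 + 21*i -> [85, 106, 127, 148, 169]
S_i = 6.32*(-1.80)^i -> [6.32, -11.38, 20.48, -36.86, 66.34]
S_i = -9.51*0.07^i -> [-9.51, -0.67, -0.05, -0.0, -0.0]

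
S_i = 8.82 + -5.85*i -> [8.82, 2.97, -2.88, -8.73, -14.58]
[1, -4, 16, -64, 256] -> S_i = 1*-4^i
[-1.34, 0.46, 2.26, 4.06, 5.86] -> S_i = -1.34 + 1.80*i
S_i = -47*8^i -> [-47, -376, -3008, -24064, -192512]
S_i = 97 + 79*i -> [97, 176, 255, 334, 413]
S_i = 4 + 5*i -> [4, 9, 14, 19, 24]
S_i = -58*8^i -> [-58, -464, -3712, -29696, -237568]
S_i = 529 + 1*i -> [529, 530, 531, 532, 533]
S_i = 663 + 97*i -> [663, 760, 857, 954, 1051]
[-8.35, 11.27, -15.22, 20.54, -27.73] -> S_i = -8.35*(-1.35)^i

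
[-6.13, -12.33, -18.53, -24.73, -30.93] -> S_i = -6.13 + -6.20*i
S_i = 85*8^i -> [85, 680, 5440, 43520, 348160]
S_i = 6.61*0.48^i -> [6.61, 3.17, 1.52, 0.73, 0.35]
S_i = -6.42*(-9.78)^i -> [-6.42, 62.79, -614.06, 6005.53, -58734.12]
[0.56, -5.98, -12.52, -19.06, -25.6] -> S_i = 0.56 + -6.54*i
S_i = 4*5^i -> [4, 20, 100, 500, 2500]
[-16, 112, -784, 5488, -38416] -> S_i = -16*-7^i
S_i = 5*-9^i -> [5, -45, 405, -3645, 32805]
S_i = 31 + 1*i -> [31, 32, 33, 34, 35]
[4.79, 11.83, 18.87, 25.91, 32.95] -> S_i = 4.79 + 7.04*i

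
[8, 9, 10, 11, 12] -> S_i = 8 + 1*i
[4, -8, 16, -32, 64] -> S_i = 4*-2^i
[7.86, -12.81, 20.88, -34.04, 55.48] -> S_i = 7.86*(-1.63)^i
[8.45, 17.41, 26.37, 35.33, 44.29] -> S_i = 8.45 + 8.96*i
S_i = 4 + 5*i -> [4, 9, 14, 19, 24]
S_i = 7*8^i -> [7, 56, 448, 3584, 28672]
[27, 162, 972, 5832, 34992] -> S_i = 27*6^i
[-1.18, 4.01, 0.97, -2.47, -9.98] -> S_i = Random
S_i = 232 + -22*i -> [232, 210, 188, 166, 144]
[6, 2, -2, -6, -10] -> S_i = 6 + -4*i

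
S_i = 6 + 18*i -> [6, 24, 42, 60, 78]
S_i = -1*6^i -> [-1, -6, -36, -216, -1296]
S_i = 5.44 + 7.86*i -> [5.44, 13.3, 21.16, 29.02, 36.88]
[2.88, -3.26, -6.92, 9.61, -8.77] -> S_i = Random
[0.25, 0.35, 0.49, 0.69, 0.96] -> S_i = 0.25*1.40^i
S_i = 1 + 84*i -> [1, 85, 169, 253, 337]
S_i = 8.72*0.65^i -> [8.72, 5.67, 3.68, 2.39, 1.56]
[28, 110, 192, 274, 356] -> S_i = 28 + 82*i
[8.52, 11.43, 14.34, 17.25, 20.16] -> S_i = 8.52 + 2.91*i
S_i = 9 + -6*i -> [9, 3, -3, -9, -15]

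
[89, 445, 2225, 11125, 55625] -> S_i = 89*5^i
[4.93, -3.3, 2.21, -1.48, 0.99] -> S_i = 4.93*(-0.67)^i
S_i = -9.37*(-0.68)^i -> [-9.37, 6.37, -4.33, 2.95, -2.0]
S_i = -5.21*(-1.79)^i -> [-5.21, 9.33, -16.69, 29.88, -53.49]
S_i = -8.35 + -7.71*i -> [-8.35, -16.06, -23.77, -31.48, -39.19]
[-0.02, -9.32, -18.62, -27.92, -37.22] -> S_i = -0.02 + -9.30*i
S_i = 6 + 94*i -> [6, 100, 194, 288, 382]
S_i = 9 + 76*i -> [9, 85, 161, 237, 313]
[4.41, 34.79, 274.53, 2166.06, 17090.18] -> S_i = 4.41*7.89^i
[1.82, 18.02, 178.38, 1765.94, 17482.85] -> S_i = 1.82*9.90^i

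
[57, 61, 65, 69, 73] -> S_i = 57 + 4*i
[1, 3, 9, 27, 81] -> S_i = 1*3^i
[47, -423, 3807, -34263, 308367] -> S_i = 47*-9^i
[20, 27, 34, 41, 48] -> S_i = 20 + 7*i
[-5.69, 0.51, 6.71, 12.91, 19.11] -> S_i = -5.69 + 6.20*i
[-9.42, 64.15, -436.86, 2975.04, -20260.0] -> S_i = -9.42*(-6.81)^i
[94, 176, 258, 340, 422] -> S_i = 94 + 82*i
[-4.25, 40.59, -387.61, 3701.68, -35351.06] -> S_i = -4.25*(-9.55)^i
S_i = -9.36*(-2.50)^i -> [-9.36, 23.4, -58.5, 146.25, -365.62]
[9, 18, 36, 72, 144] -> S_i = 9*2^i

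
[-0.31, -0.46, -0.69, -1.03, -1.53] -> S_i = -0.31*1.49^i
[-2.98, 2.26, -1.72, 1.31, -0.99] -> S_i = -2.98*(-0.76)^i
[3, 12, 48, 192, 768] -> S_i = 3*4^i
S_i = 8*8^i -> [8, 64, 512, 4096, 32768]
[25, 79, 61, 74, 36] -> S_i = Random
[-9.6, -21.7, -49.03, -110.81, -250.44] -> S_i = -9.60*2.26^i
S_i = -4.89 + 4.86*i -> [-4.89, -0.03, 4.83, 9.69, 14.55]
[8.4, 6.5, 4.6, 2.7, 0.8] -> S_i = 8.40 + -1.90*i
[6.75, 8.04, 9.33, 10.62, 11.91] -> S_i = 6.75 + 1.29*i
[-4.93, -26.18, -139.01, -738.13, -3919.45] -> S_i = -4.93*5.31^i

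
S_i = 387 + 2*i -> [387, 389, 391, 393, 395]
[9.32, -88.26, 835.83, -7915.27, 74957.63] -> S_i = 9.32*(-9.47)^i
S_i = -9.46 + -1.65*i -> [-9.46, -11.11, -12.76, -14.41, -16.06]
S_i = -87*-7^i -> [-87, 609, -4263, 29841, -208887]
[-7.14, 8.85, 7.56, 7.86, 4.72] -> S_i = Random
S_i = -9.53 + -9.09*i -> [-9.53, -18.62, -27.71, -36.8, -45.89]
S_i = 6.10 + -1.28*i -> [6.1, 4.82, 3.54, 2.26, 0.98]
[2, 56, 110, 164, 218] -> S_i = 2 + 54*i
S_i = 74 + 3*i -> [74, 77, 80, 83, 86]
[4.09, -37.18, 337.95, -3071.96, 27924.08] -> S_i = 4.09*(-9.09)^i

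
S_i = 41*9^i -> [41, 369, 3321, 29889, 269001]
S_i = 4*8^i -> [4, 32, 256, 2048, 16384]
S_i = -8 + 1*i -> [-8, -7, -6, -5, -4]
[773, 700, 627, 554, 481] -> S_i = 773 + -73*i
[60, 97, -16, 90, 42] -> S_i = Random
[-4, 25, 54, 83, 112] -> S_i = -4 + 29*i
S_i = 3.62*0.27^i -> [3.62, 0.98, 0.26, 0.07, 0.02]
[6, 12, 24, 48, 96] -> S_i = 6*2^i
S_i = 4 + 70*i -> [4, 74, 144, 214, 284]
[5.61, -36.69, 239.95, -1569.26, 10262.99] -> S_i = 5.61*(-6.54)^i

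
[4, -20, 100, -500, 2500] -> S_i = 4*-5^i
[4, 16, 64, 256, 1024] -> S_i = 4*4^i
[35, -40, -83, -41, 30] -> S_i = Random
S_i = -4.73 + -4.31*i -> [-4.73, -9.04, -13.35, -17.66, -21.97]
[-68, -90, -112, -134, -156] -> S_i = -68 + -22*i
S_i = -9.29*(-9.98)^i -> [-9.29, 92.71, -925.29, 9234.37, -92159.03]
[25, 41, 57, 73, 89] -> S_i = 25 + 16*i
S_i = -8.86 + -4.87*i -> [-8.86, -13.73, -18.6, -23.47, -28.34]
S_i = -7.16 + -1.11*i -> [-7.16, -8.27, -9.38, -10.49, -11.6]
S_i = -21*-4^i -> [-21, 84, -336, 1344, -5376]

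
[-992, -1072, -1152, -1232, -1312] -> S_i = -992 + -80*i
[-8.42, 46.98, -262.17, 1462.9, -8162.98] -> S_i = -8.42*(-5.58)^i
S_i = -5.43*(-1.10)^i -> [-5.43, 5.97, -6.57, 7.23, -7.95]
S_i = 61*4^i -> [61, 244, 976, 3904, 15616]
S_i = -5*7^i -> [-5, -35, -245, -1715, -12005]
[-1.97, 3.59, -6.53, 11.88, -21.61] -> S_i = -1.97*(-1.82)^i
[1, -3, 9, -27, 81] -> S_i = 1*-3^i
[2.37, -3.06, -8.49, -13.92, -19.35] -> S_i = 2.37 + -5.43*i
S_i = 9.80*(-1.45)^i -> [9.8, -14.21, 20.6, -29.88, 43.32]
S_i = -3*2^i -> [-3, -6, -12, -24, -48]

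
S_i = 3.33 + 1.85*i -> [3.33, 5.18, 7.03, 8.88, 10.73]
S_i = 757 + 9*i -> [757, 766, 775, 784, 793]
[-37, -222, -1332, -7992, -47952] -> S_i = -37*6^i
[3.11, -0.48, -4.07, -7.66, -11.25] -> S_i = 3.11 + -3.59*i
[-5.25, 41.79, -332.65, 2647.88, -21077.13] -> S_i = -5.25*(-7.96)^i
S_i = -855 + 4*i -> [-855, -851, -847, -843, -839]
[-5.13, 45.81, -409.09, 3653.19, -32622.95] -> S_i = -5.13*(-8.93)^i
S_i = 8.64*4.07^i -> [8.64, 35.16, 143.12, 582.5, 2370.78]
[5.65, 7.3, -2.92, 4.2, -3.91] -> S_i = Random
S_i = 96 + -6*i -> [96, 90, 84, 78, 72]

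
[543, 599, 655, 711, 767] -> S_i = 543 + 56*i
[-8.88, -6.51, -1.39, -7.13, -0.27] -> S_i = Random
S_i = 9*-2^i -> [9, -18, 36, -72, 144]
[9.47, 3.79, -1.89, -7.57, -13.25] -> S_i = 9.47 + -5.68*i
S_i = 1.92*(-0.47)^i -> [1.92, -0.9, 0.42, -0.2, 0.09]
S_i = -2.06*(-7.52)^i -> [-2.06, 15.49, -116.49, 876.03, -6587.77]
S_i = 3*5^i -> [3, 15, 75, 375, 1875]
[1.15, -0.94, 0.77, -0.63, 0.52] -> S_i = 1.15*(-0.82)^i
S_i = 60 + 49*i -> [60, 109, 158, 207, 256]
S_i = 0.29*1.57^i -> [0.29, 0.46, 0.71, 1.12, 1.76]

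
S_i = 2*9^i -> [2, 18, 162, 1458, 13122]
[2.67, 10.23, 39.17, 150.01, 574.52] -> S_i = 2.67*3.83^i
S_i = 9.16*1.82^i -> [9.16, 16.67, 30.34, 55.22, 100.5]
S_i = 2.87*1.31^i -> [2.87, 3.76, 4.93, 6.45, 8.45]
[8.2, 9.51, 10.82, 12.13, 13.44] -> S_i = 8.20 + 1.31*i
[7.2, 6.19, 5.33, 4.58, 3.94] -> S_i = 7.20*0.86^i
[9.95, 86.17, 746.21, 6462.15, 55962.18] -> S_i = 9.95*8.66^i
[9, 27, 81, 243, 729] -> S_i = 9*3^i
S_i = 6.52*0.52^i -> [6.52, 3.39, 1.76, 0.92, 0.48]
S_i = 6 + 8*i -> [6, 14, 22, 30, 38]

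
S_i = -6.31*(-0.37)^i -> [-6.31, 2.33, -0.86, 0.32, -0.12]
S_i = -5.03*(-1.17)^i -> [-5.03, 5.89, -6.89, 8.06, -9.43]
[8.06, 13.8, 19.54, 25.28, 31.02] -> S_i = 8.06 + 5.74*i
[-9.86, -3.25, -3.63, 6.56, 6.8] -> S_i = Random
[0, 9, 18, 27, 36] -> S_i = 0 + 9*i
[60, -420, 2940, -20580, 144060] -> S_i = 60*-7^i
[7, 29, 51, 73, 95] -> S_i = 7 + 22*i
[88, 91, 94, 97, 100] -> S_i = 88 + 3*i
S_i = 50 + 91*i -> [50, 141, 232, 323, 414]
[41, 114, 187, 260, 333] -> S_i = 41 + 73*i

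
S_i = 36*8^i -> [36, 288, 2304, 18432, 147456]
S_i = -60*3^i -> [-60, -180, -540, -1620, -4860]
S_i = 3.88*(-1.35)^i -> [3.88, -5.24, 7.07, -9.55, 12.89]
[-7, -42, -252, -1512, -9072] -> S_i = -7*6^i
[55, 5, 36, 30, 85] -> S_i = Random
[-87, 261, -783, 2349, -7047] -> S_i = -87*-3^i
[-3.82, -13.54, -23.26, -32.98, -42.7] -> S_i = -3.82 + -9.72*i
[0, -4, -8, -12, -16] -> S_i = 0 + -4*i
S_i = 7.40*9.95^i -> [7.4, 73.63, 732.62, 7289.55, 72531.06]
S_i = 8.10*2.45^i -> [8.1, 19.84, 48.62, 119.12, 291.84]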